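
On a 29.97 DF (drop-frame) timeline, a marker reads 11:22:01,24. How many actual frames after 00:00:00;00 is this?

1226426

As if non-drop at 30 labels/s: (11 × 3600 + 22 × 60 + 1) × 30 + 24 = 1227654.
Minute boundaries passed: 682; those not divisible by 10: 682 − 68 = 614; dropped labels = 2 × 614 = 1228.
Actual frame index = 1227654 − 1228 = 1226426.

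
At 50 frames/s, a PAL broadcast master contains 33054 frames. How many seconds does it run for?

661.08 seconds

Running time = 33054 / (50) = 661.08 s.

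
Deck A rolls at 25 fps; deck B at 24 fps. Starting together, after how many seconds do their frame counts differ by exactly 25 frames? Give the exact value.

25 seconds

The gap grows by |24 − 25| = 1 frame per second.
Time for a 25-frame gap: 25 ÷ (1) = 25 s.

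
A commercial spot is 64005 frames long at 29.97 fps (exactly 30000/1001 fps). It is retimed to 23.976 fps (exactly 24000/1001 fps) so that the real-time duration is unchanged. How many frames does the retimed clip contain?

Target frames = source frames × (target rate / source rate) = 64005 × (24000/1001)/(30000/1001) = 64005 × 4/5 = 51204.

51204 frames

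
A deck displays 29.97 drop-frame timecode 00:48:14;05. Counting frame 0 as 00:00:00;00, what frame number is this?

Complete 10-minute blocks: 4, each 17982 frames → 71928.
Remaining 8 whole minutes in the current block: 1800 + 7 × 1798 = 14386 frames.
Within the current minute: 14 × 30 + 5 − 2 = 423 (labels ;00/;01 skipped at this minute). Total = 71928 + 14386 + 423 = 86737.

86737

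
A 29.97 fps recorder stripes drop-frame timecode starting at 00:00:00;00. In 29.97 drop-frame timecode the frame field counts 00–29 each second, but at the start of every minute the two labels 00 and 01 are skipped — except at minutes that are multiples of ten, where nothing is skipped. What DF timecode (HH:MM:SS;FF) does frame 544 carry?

Each 10-minute DF block holds 10 × 60 × 30 − 9 × 2 = 17982 frames. 544 ÷ 17982 → 0 full blocks, remainder 544.
Within the partial block the first minute is 1800 frames and each further minute 1798, so 0 further minute boundaries passed. Total skipped labels = 18 × 0 + 2 × 0 = 0.
Non-drop label index = 544 + 0 = 544; at 30 labels/s that is 00:00:18:04, i.e. DF 00:00:18;04.

00:00:18;04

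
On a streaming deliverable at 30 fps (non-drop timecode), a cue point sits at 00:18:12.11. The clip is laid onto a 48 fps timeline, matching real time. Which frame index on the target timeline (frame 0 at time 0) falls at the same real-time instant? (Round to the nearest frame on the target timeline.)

Source frame index: (0×3600 + 18×60 + 12) × 30 + 11 = 32771.
Real time: 32771 / (30) = 32771/30 s.
Target frame: (32771/30) × (48) = 262168/5 ≈ 52433.600 → 52434.

frame 52434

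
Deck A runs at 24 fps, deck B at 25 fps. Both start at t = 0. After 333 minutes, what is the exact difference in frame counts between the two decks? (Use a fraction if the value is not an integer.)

333 min = 19980 s.
A emits 24 × 19980 = 479520 frames; B emits 25 × 19980 = 499500.
Difference = 19980 frames; B is ahead of A.

19980 frames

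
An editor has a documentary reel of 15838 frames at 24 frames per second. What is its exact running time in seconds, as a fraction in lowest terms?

7919/12 seconds

Running time = 15838 ÷ (24) = 15838 × 1/24 = 7919/12 s.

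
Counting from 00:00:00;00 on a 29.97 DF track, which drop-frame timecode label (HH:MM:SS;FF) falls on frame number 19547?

Ten DF minutes hold 17982 frames, so frame 19547 lies in block 1 (frames 17982–35963) with 1565 frames into that block.
The block's first minute is 1800 frames and the rest 1798 each; 1565 frames reaches minute 0, so 1 × 18 + 0 × 2 = 18 labels have been skipped so far.
Adding those back, label number 19547 + 18 = 19565 at 30 labels/s is 652 s + 5 f = 0 h 10 min 52 s frame 5, i.e. 00:10:52;05.

00:10:52;05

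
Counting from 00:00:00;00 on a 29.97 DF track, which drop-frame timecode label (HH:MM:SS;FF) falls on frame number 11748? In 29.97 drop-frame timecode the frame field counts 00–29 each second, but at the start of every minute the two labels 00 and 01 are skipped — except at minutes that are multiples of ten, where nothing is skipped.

00:06:32;00

Ten DF minutes hold 17982 frames, so frame 11748 lies in block 0 (frames 0–17981) with 11748 frames into that block.
The block's first minute is 1800 frames and the rest 1798 each; 11748 frames reaches minute 6, so 0 × 18 + 6 × 2 = 12 labels have been skipped so far.
Adding those back, label number 11748 + 12 = 11760 at 30 labels/s is 392 s + 0 f = 0 h 6 min 32 s frame 0, i.e. 00:06:32;00.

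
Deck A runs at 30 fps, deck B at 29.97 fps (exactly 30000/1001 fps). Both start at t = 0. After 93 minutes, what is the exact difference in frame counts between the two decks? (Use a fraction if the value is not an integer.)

167400/1001 frames

93 min = 5580 s.
A emits 30 × 5580 = 167400 frames; B emits 30000/1001 × 5580 = 167400000/1001.
Difference = 167400/1001 frames (≈ 167.2328); B is behind A.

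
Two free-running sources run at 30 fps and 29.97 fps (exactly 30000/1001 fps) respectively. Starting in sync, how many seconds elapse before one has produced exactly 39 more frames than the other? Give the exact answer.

1301.3 seconds

The gap grows by |30000/1001 − 30| = 30/1001 frames per second.
Time for a 39-frame gap: 39 ÷ (30/1001) = 1301.3 s.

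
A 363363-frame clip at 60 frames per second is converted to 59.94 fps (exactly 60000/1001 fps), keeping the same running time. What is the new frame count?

363000 frames

Target frames = source frames × (target rate / source rate) = 363363 × (60000/1001)/(60) = 363363 × 1000/1001 = 363000.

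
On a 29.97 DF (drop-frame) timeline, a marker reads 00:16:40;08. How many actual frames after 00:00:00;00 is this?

As if non-drop at 30 labels/s: (0 × 3600 + 16 × 60 + 40) × 30 + 8 = 30008.
Minute boundaries passed: 16; those not divisible by 10: 16 − 1 = 15; dropped labels = 2 × 15 = 30.
Actual frame index = 30008 − 30 = 29978.

29978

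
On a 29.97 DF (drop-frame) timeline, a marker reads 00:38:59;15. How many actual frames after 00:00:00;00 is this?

70115

Complete 10-minute blocks: 3, each 17982 frames → 53946.
Remaining 8 whole minutes in the current block: 1800 + 7 × 1798 = 14386 frames.
Within the current minute: 59 × 30 + 15 − 2 = 1783 (labels ;00/;01 skipped at this minute). Total = 53946 + 14386 + 1783 = 70115.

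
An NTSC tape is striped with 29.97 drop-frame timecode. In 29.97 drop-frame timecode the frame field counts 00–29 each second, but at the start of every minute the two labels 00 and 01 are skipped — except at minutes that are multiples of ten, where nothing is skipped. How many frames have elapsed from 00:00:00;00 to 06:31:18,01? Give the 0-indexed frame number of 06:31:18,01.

703637

As if non-drop at 30 labels/s: (6 × 3600 + 31 × 60 + 18) × 30 + 1 = 704341.
Minute boundaries passed: 391; those not divisible by 10: 391 − 39 = 352; dropped labels = 2 × 352 = 704.
Actual frame index = 704341 − 704 = 703637.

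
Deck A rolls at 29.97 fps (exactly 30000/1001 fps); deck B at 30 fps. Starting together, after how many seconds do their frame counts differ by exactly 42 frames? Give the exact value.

The gap grows by |30 − 30000/1001| = 30/1001 frames per second.
Time for a 42-frame gap: 42 ÷ (30/1001) = 1401.4 s.

1401.4 seconds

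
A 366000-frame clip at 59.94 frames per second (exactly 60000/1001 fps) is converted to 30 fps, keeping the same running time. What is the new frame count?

183183 frames

Target frames = source frames × (target rate / source rate) = 366000 × (30)/(60000/1001) = 366000 × 1001/2000 = 183183.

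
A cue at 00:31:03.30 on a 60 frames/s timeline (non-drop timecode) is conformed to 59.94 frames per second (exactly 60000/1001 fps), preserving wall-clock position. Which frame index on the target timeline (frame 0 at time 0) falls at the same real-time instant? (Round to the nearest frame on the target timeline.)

frame 111698

Source frame index: (0×3600 + 31×60 + 3) × 60 + 30 = 111810.
Real time: 111810 / (60) = 3727/2 s.
Target frame: (3727/2) × (60000/1001) = 111810000/1001 ≈ 111698.302 → 111698.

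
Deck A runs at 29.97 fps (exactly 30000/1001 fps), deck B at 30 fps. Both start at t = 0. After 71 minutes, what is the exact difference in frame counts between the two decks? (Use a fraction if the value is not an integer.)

127800/1001 frames

71 min = 4260 s.
A emits 30000/1001 × 4260 = 127800000/1001 frames; B emits 30 × 4260 = 127800.
Difference = 127800/1001 frames (≈ 127.6723); B is ahead of A.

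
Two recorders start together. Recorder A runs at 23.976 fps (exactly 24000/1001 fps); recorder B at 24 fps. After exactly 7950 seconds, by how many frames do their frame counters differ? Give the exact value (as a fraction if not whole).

A emits 24000/1001 × 7950 = 190800000/1001 frames; B emits 24 × 7950 = 190800.
Difference = 190800/1001 frames (≈ 190.6094); B is ahead of A.

190800/1001 frames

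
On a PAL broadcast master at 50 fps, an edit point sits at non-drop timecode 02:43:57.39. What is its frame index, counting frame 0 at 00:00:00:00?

Total seconds to the label: (2 × 3600 + 43 × 60 + 57) = 9837.
Frame index = 9837 × 50 + 39 = 491889.

491889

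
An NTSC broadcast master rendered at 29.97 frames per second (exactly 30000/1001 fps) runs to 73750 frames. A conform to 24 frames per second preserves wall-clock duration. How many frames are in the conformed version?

Target frames = source frames × (target rate / source rate) = 73750 × (24)/(30000/1001) = 73750 × 1001/1250 = 59059.

59059 frames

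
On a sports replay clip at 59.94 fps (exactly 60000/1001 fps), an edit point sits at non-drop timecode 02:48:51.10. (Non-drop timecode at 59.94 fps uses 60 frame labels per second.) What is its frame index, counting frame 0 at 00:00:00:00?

607870

Total seconds to the label: (2 × 3600 + 48 × 60 + 51) = 10131.
Frame index = 10131 × 60 + 10 = 607870.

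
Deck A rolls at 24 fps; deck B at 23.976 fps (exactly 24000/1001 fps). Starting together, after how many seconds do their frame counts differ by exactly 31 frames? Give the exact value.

The gap grows by |24000/1001 − 24| = 24/1001 frames per second.
Time for a 31-frame gap: 31 ÷ (24/1001) = 31031/24 s.

31031/24 seconds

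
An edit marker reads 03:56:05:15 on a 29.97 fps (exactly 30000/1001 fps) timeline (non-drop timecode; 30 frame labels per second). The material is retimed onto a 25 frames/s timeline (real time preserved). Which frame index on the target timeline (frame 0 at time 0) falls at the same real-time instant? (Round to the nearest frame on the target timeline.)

Source frame index: (3×3600 + 56×60 + 5) × 30 + 15 = 424965.
Real time: 424965 / (30000/1001) = 28359331/2000 s.
Target frame: (28359331/2000) × (25) = 28359331/80 ≈ 354491.638 → 354492.

frame 354492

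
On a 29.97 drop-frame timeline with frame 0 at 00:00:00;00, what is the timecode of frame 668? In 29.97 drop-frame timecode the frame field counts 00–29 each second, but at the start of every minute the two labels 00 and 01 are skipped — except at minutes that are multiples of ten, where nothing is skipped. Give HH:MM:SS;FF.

Ten DF minutes hold 17982 frames, so frame 668 lies in block 0 (frames 0–17981) with 668 frames into that block.
The block's first minute is 1800 frames and the rest 1798 each; 668 frames reaches minute 0, so 0 × 18 + 0 × 2 = 0 labels have been skipped so far.
Adding those back, label number 668 + 0 = 668 at 30 labels/s is 22 s + 8 f = 0 h 0 min 22 s frame 8, i.e. 00:00:22;08.

00:00:22;08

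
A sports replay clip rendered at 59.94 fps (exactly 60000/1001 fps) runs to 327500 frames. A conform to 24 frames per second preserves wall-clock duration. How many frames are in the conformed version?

Target frames = source frames × (target rate / source rate) = 327500 × (24)/(60000/1001) = 327500 × 1001/2500 = 131131.

131131 frames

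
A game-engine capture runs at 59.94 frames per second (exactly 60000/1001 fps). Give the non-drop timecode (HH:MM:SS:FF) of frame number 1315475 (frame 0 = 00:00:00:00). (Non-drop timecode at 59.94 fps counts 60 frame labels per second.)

06:05:24:35

1315475 ÷ 60 = 21924 full seconds, remainder 35 frames.
21924 s = 6 h 5 min 24 s.
Timecode: 06:05:24:35.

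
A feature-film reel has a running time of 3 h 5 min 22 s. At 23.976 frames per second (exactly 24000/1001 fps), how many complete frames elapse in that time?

266661 frames

3 h 5 min 22 s = 11122 s.
Frames = 11122 × 24000/1001 = 266928000/1001 ≈ 266661.3387.
Complete frames: 266661.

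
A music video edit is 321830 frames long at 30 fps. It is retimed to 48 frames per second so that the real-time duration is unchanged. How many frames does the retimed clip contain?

Target frames = source frames × (target rate / source rate) = 321830 × (48)/(30) = 321830 × 8/5 = 514928.

514928 frames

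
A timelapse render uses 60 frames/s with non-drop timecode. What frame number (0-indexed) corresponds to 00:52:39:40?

Total seconds to the label: (0 × 3600 + 52 × 60 + 39) = 3159.
Frame index = 3159 × 60 + 40 = 189580.

189580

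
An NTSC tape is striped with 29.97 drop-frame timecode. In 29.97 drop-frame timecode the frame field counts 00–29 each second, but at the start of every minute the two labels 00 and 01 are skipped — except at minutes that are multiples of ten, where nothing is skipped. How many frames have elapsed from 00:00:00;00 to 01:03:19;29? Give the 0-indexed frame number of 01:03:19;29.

As if non-drop at 30 labels/s: (1 × 3600 + 3 × 60 + 19) × 30 + 29 = 113999.
Minute boundaries passed: 63; those not divisible by 10: 63 − 6 = 57; dropped labels = 2 × 57 = 114.
Actual frame index = 113999 − 114 = 113885.

113885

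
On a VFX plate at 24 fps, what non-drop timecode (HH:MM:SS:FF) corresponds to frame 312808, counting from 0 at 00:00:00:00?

312808 ÷ 24 = 13033 full seconds, remainder 16 frames.
13033 s = 3 h 37 min 13 s.
Timecode: 03:37:13:16.

03:37:13:16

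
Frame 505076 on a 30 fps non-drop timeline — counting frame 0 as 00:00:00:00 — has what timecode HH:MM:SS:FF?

505076 ÷ 30 = 16835 full seconds, remainder 26 frames.
16835 s = 4 h 40 min 35 s.
Timecode: 04:40:35:26.

04:40:35:26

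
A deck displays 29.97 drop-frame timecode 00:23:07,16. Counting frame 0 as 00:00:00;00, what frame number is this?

Complete 10-minute blocks: 2, each 17982 frames → 35964.
Remaining 3 whole minutes in the current block: 1800 + 2 × 1798 = 5396 frames.
Within the current minute: 7 × 30 + 16 − 2 = 224 (labels ;00/;01 skipped at this minute). Total = 35964 + 5396 + 224 = 41584.

41584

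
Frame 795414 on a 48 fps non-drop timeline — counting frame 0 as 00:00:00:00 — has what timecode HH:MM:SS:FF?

795414 ÷ 48 = 16571 full seconds, remainder 6 frames.
16571 s = 4 h 36 min 11 s.
Timecode: 04:36:11:06.

04:36:11:06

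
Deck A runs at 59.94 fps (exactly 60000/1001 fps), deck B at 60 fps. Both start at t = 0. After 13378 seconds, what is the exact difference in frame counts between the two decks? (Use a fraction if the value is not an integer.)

802680/1001 frames

A emits 60000/1001 × 13378 = 802680000/1001 frames; B emits 60 × 13378 = 802680.
Difference = 802680/1001 frames (≈ 801.8781); B is ahead of A.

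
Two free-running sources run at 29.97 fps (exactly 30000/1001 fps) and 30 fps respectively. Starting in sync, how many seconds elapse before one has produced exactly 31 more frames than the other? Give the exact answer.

The gap grows by |30 − 30000/1001| = 30/1001 frames per second.
Time for a 31-frame gap: 31 ÷ (30/1001) = 31031/30 s.

31031/30 seconds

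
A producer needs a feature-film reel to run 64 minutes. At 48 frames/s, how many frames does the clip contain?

184320 frames

64 min = 3840 s.
Frames = 3840 × 48 = 184320.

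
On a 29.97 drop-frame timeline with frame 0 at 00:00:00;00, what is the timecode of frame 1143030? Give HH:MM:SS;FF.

10:35:39;04

Ten DF minutes hold 17982 frames, so frame 1143030 lies in block 63 (frames 1132866–1150847) with 10164 frames into that block.
The block's first minute is 1800 frames and the rest 1798 each; 10164 frames reaches minute 5, so 63 × 18 + 5 × 2 = 1144 labels have been skipped so far.
Adding those back, label number 1143030 + 1144 = 1144174 at 30 labels/s is 38139 s + 4 f = 10 h 35 min 39 s frame 4, i.e. 10:35:39;04.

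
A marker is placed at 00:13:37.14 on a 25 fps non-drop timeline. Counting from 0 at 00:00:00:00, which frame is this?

Total seconds to the label: (0 × 3600 + 13 × 60 + 37) = 817.
Frame index = 817 × 25 + 14 = 20439.

frame 20439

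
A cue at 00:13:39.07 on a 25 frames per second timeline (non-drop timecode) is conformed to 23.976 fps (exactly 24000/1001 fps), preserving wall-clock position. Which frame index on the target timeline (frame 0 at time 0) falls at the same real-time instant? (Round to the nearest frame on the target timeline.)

frame 19643

Source frame index: (0×3600 + 13×60 + 39) × 25 + 7 = 20482.
Real time: 20482 / (25) = 20482/25 s.
Target frame: (20482/25) × (24000/1001) = 255360/13 ≈ 19643.077 → 19643.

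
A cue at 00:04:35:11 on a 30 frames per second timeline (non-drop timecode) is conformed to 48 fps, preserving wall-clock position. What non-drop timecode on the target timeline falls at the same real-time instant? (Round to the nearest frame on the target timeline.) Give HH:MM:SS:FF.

Source frame index: (0×3600 + 4×60 + 35) × 30 + 11 = 8261.
Real time: 8261 / (30) = 8261/30 s.
Target frame: (8261/30) × (48) = 66088/5 ≈ 13217.600 → 13218.
At 48 labels/s: frame 13218 → 00:04:35:18.

00:04:35:18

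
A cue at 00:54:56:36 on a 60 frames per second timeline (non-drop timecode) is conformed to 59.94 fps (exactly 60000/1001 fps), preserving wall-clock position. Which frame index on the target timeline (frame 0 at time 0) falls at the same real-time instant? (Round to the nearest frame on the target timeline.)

frame 197598

Source frame index: (0×3600 + 54×60 + 56) × 60 + 36 = 197796.
Real time: 197796 / (60) = 16483/5 s.
Target frame: (16483/5) × (60000/1001) = 197796000/1001 ≈ 197598.402 → 197598.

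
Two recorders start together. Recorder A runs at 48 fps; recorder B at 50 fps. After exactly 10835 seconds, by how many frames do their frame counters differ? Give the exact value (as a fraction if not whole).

21670 frames

A emits 48 × 10835 = 520080 frames; B emits 50 × 10835 = 541750.
Difference = 21670 frames; B is ahead of A.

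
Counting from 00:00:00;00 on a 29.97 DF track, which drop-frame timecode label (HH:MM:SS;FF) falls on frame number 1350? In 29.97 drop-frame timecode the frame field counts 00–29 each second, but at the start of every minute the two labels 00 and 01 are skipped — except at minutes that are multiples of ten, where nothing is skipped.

00:00:45;00

Each 10-minute DF block holds 10 × 60 × 30 − 9 × 2 = 17982 frames. 1350 ÷ 17982 → 0 full blocks, remainder 1350.
Within the partial block the first minute is 1800 frames and each further minute 1798, so 0 further minute boundaries passed. Total skipped labels = 18 × 0 + 2 × 0 = 0.
Non-drop label index = 1350 + 0 = 1350; at 30 labels/s that is 00:00:45:00, i.e. DF 00:00:45;00.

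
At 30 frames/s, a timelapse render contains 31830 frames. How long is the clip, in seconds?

Running time = 31830 / (30) = 1061 s.

1061 seconds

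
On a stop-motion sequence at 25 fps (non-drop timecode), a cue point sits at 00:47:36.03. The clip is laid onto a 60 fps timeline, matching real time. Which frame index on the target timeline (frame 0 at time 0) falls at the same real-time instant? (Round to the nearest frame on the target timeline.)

frame 171367

Source frame index: (0×3600 + 47×60 + 36) × 25 + 3 = 71403.
Real time: 71403 / (25) = 71403/25 s.
Target frame: (71403/25) × (60) = 856836/5 ≈ 171367.200 → 171367.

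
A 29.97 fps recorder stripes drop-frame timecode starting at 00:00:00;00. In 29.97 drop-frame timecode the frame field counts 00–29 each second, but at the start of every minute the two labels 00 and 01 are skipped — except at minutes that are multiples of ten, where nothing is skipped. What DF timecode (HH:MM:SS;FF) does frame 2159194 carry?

Ten DF minutes hold 17982 frames, so frame 2159194 lies in block 120 (frames 2157840–2175821) with 1354 frames into that block.
The block's first minute is 1800 frames and the rest 1798 each; 1354 frames reaches minute 0, so 120 × 18 + 0 × 2 = 2160 labels have been skipped so far.
Adding those back, label number 2159194 + 2160 = 2161354 at 30 labels/s is 72045 s + 4 f = 20 h 0 min 45 s frame 4, i.e. 20:00:45;04.

20:00:45;04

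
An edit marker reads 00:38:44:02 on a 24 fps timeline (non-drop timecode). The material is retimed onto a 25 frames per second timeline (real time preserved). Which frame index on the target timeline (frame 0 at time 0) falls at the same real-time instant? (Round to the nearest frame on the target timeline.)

Source frame index: (0×3600 + 38×60 + 44) × 24 + 2 = 55778.
Real time: 55778 / (24) = 27889/12 s.
Target frame: (27889/12) × (25) = 697225/12 ≈ 58102.083 → 58102.

frame 58102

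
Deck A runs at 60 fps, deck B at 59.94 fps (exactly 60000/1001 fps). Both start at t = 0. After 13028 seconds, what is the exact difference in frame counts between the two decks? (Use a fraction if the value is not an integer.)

A emits 60 × 13028 = 781680 frames; B emits 60000/1001 × 13028 = 781680000/1001.
Difference = 781680/1001 frames (≈ 780.8991); B is behind A.

781680/1001 frames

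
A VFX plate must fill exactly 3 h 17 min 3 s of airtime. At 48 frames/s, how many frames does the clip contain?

567504 frames

3 h 17 min 3 s = 11823 s.
Frames = 11823 × 48 = 567504.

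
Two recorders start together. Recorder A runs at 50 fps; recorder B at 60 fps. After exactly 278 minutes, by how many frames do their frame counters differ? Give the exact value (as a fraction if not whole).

278 min = 16680 s.
A emits 50 × 16680 = 834000 frames; B emits 60 × 16680 = 1000800.
Difference = 166800 frames; B is ahead of A.

166800 frames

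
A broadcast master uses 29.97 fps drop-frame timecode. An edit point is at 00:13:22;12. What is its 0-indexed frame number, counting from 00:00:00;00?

24048

Complete 10-minute blocks: 1, each 17982 frames → 17982.
Remaining 3 whole minutes in the current block: 1800 + 2 × 1798 = 5396 frames.
Within the current minute: 22 × 30 + 12 − 2 = 670 (labels ;00/;01 skipped at this minute). Total = 17982 + 5396 + 670 = 24048.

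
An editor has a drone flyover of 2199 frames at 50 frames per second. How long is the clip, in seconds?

43.98 seconds

Running time = 2199 / (50) = 43.98 s.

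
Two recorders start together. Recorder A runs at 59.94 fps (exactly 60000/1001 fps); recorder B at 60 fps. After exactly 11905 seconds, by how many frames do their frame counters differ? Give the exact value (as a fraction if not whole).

714300/1001 frames

A emits 60000/1001 × 11905 = 714300000/1001 frames; B emits 60 × 11905 = 714300.
Difference = 714300/1001 frames (≈ 713.5864); B is ahead of A.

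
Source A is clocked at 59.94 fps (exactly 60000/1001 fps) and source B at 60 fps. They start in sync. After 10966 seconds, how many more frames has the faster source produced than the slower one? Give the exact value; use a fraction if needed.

A emits 60000/1001 × 10966 = 657960000/1001 frames; B emits 60 × 10966 = 657960.
Difference = 657960/1001 frames (≈ 657.3027); B is ahead of A.

657960/1001 frames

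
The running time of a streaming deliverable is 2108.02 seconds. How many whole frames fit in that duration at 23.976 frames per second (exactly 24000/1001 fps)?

Frames = 2108.02 × 24000/1001 = 50592480/1001 ≈ 50541.9381.
Complete frames: 50541.

50541 frames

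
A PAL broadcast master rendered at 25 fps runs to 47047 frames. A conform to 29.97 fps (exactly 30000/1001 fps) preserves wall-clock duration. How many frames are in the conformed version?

56400 frames

Target frames = source frames × (target rate / source rate) = 47047 × (30000/1001)/(25) = 47047 × 1200/1001 = 56400.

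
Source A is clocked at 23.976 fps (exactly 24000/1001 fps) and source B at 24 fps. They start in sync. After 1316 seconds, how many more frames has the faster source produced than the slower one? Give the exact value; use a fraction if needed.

4512/143 frames

A emits 24000/1001 × 1316 = 4512000/143 frames; B emits 24 × 1316 = 31584.
Difference = 4512/143 frames (≈ 31.5524); B is ahead of A.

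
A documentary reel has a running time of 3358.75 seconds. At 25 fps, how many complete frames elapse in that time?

Frames = 3358.75 × 25 = 335875/4 ≈ 83968.7500.
Complete frames: 83968.

83968 frames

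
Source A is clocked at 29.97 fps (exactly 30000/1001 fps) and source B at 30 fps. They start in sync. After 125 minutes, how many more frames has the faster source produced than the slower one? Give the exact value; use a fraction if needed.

125 min = 7500 s.
A emits 30000/1001 × 7500 = 225000000/1001 frames; B emits 30 × 7500 = 225000.
Difference = 225000/1001 frames (≈ 224.7752); B is ahead of A.

225000/1001 frames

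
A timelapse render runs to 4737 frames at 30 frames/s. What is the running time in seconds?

Running time = 4737 / (30) = 157.9 s.

157.9 seconds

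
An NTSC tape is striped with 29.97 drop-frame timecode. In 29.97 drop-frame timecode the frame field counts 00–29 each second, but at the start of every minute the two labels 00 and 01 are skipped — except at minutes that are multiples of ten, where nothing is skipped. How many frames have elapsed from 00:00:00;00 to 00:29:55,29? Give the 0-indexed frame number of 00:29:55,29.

53825

As if non-drop at 30 labels/s: (0 × 3600 + 29 × 60 + 55) × 30 + 29 = 53879.
Minute boundaries passed: 29; those not divisible by 10: 29 − 2 = 27; dropped labels = 2 × 27 = 54.
Actual frame index = 53879 − 54 = 53825.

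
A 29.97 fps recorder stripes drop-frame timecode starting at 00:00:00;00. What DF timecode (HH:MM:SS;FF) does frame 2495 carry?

Each 10-minute DF block holds 10 × 60 × 30 − 9 × 2 = 17982 frames. 2495 ÷ 17982 → 0 full blocks, remainder 2495.
Within the partial block the first minute is 1800 frames and each further minute 1798, so 1 further minute boundary passed. Total skipped labels = 18 × 0 + 2 × 1 = 2.
Non-drop label index = 2495 + 2 = 2497; at 30 labels/s that is 00:01:23:07, i.e. DF 00:01:23;07.

00:01:23;07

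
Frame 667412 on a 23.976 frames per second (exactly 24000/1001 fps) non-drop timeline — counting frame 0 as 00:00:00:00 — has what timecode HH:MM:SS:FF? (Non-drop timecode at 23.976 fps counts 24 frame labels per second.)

667412 ÷ 24 = 27808 full seconds, remainder 20 frames.
27808 s = 7 h 43 min 28 s.
Timecode: 07:43:28:20.

07:43:28:20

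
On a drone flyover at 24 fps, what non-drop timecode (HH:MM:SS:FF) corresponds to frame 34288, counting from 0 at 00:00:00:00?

34288 ÷ 24 = 1428 full seconds, remainder 16 frames.
1428 s = 0 h 23 min 48 s.
Timecode: 00:23:48:16.

00:23:48:16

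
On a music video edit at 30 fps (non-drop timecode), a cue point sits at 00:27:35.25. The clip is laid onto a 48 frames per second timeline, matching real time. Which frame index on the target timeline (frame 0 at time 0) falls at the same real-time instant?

frame 79480

Source frame index: (0×3600 + 27×60 + 35) × 30 + 25 = 49675.
Real time: 49675 / (30) = 9935/6 s.
Target frame: (9935/6) × (48) = 79480.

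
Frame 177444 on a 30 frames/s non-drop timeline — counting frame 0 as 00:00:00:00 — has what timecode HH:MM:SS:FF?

01:38:34:24

177444 ÷ 30 = 5914 full seconds, remainder 24 frames.
5914 s = 1 h 38 min 34 s.
Timecode: 01:38:34:24.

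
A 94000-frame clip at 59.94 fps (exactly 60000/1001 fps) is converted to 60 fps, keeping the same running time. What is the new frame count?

94094 frames

Target frames = source frames × (target rate / source rate) = 94000 × (60)/(60000/1001) = 94000 × 1001/1000 = 94094.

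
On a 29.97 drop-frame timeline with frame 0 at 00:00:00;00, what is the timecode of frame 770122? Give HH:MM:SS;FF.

Ten DF minutes hold 17982 frames, so frame 770122 lies in block 42 (frames 755244–773225) with 14878 frames into that block.
The block's first minute is 1800 frames and the rest 1798 each; 14878 frames reaches minute 8, so 42 × 18 + 8 × 2 = 772 labels have been skipped so far.
Adding those back, label number 770122 + 772 = 770894 at 30 labels/s is 25696 s + 14 f = 7 h 8 min 16 s frame 14, i.e. 07:08:16;14.

07:08:16;14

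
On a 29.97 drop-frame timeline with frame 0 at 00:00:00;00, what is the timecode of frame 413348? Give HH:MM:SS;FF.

03:49:52;02

Each 10-minute DF block holds 10 × 60 × 30 − 9 × 2 = 17982 frames. 413348 ÷ 17982 → 22 full blocks, remainder 17744.
Within the partial block the first minute is 1800 frames and each further minute 1798, so 9 further minute boundaries passed. Total skipped labels = 18 × 22 + 2 × 9 = 414.
Non-drop label index = 413348 + 414 = 413762; at 30 labels/s that is 03:49:52:02, i.e. DF 03:49:52;02.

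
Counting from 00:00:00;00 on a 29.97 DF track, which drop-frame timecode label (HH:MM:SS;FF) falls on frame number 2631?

00:01:27;23

Ten DF minutes hold 17982 frames, so frame 2631 lies in block 0 (frames 0–17981) with 2631 frames into that block.
The block's first minute is 1800 frames and the rest 1798 each; 2631 frames reaches minute 1, so 0 × 18 + 1 × 2 = 2 labels have been skipped so far.
Adding those back, label number 2631 + 2 = 2633 at 30 labels/s is 87 s + 23 f = 0 h 1 min 27 s frame 23, i.e. 00:01:27;23.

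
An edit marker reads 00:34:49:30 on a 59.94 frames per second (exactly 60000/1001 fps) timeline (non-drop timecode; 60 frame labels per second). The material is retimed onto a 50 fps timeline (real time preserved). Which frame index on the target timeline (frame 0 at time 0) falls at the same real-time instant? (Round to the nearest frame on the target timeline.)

Source frame index: (0×3600 + 34×60 + 49) × 60 + 30 = 125370.
Real time: 125370 / (60000/1001) = 4183179/2000 s.
Target frame: (4183179/2000) × (50) = 4183179/40 ≈ 104579.475 → 104579.

frame 104579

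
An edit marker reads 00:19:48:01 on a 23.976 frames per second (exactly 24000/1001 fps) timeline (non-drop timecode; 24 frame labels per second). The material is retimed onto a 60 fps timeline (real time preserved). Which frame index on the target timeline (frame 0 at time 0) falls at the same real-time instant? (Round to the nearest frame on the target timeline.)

frame 71354

Source frame index: (0×3600 + 19×60 + 48) × 24 + 1 = 28513.
Real time: 28513 / (24000/1001) = 28541513/24000 s.
Target frame: (28541513/24000) × (60) = 28541513/400 ≈ 71353.783 → 71354.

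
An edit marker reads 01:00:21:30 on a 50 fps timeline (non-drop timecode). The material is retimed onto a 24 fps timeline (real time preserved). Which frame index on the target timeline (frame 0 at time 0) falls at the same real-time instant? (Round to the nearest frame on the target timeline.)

Source frame index: (1×3600 + 0×60 + 21) × 50 + 30 = 181080.
Real time: 181080 / (50) = 18108/5 s.
Target frame: (18108/5) × (24) = 434592/5 ≈ 86918.400 → 86918.

frame 86918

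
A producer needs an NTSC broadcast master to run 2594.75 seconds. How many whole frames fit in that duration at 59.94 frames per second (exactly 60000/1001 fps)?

155529 frames

Frames = 2594.75 × 60000/1001 = 155685000/1001 ≈ 155529.4705.
Complete frames: 155529.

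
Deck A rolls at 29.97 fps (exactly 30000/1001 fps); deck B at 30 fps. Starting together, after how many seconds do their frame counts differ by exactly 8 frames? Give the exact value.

The gap grows by |30 − 30000/1001| = 30/1001 frames per second.
Time for a 8-frame gap: 8 ÷ (30/1001) = 4004/15 s.

4004/15 seconds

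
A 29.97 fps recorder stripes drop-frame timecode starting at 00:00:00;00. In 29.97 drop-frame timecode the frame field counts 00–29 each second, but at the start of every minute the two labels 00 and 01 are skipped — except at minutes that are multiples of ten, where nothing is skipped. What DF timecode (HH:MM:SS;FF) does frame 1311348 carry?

Ten DF minutes hold 17982 frames, so frame 1311348 lies in block 72 (frames 1294704–1312685) with 16644 frames into that block.
The block's first minute is 1800 frames and the rest 1798 each; 16644 frames reaches minute 9, so 72 × 18 + 9 × 2 = 1314 labels have been skipped so far.
Adding those back, label number 1311348 + 1314 = 1312662 at 30 labels/s is 43755 s + 12 f = 12 h 9 min 15 s frame 12, i.e. 12:09:15;12.

12:09:15;12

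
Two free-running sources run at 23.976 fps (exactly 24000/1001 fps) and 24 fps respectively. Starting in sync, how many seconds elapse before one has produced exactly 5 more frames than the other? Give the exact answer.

The gap grows by |24 − 24000/1001| = 24/1001 frames per second.
Time for a 5-frame gap: 5 ÷ (24/1001) = 5005/24 s.

5005/24 seconds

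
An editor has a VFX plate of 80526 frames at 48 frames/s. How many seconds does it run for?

Running time = 80526 / (48) = 1677.625 s.

1677.625 seconds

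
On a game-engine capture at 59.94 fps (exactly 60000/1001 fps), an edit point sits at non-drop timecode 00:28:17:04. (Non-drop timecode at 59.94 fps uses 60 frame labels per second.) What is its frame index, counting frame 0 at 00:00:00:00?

frame 101824

Total seconds to the label: (0 × 3600 + 28 × 60 + 17) = 1697.
Frame index = 1697 × 60 + 4 = 101824.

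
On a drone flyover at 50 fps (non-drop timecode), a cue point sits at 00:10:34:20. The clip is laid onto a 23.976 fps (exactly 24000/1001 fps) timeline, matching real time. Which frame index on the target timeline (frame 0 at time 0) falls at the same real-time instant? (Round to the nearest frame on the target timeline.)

Source frame index: (0×3600 + 10×60 + 34) × 50 + 20 = 31720.
Real time: 31720 / (50) = 3172/5 s.
Target frame: (3172/5) × (24000/1001) = 1171200/77 ≈ 15210.390 → 15210.

frame 15210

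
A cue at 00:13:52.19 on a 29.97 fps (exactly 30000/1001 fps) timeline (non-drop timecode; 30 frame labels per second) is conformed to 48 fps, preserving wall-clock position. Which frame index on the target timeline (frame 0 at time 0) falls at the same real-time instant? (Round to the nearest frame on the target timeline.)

frame 40006

Source frame index: (0×3600 + 13×60 + 52) × 30 + 19 = 24979.
Real time: 24979 / (30000/1001) = 25003979/30000 s.
Target frame: (25003979/30000) × (48) = 25003979/625 ≈ 40006.366 → 40006.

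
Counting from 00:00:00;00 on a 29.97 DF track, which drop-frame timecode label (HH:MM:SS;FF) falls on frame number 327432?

Ten DF minutes hold 17982 frames, so frame 327432 lies in block 18 (frames 323676–341657) with 3756 frames into that block.
The block's first minute is 1800 frames and the rest 1798 each; 3756 frames reaches minute 2, so 18 × 18 + 2 × 2 = 328 labels have been skipped so far.
Adding those back, label number 327432 + 328 = 327760 at 30 labels/s is 10925 s + 10 f = 3 h 2 min 5 s frame 10, i.e. 03:02:05;10.

03:02:05;10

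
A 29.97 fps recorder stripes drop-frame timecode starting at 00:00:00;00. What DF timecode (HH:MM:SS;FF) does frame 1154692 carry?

10:42:08;08

Each 10-minute DF block holds 10 × 60 × 30 − 9 × 2 = 17982 frames. 1154692 ÷ 17982 → 64 full blocks, remainder 3844.
Within the partial block the first minute is 1800 frames and each further minute 1798, so 2 further minute boundaries passed. Total skipped labels = 18 × 64 + 2 × 2 = 1156.
Non-drop label index = 1154692 + 1156 = 1155848; at 30 labels/s that is 10:42:08:08, i.e. DF 10:42:08;08.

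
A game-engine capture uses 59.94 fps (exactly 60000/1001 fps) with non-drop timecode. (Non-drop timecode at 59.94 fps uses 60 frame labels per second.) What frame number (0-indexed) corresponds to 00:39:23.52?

Total seconds to the label: (0 × 3600 + 39 × 60 + 23) = 2363.
Frame index = 2363 × 60 + 52 = 141832.

141832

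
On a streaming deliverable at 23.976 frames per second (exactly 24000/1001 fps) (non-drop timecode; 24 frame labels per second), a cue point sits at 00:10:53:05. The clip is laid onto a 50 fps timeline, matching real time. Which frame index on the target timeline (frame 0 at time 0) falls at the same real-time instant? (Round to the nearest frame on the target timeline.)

Source frame index: (0×3600 + 10×60 + 53) × 24 + 5 = 15677.
Real time: 15677 / (24000/1001) = 15692677/24000 s.
Target frame: (15692677/24000) × (50) = 15692677/480 ≈ 32693.077 → 32693.

frame 32693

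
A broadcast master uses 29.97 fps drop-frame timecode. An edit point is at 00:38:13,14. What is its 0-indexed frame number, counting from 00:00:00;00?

Complete 10-minute blocks: 3, each 17982 frames → 53946.
Remaining 8 whole minutes in the current block: 1800 + 7 × 1798 = 14386 frames.
Within the current minute: 13 × 30 + 14 − 2 = 402 (labels ;00/;01 skipped at this minute). Total = 53946 + 14386 + 402 = 68734.

68734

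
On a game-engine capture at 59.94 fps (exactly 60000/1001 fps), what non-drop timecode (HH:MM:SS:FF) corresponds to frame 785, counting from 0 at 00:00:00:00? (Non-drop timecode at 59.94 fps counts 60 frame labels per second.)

785 ÷ 60 = 13 full seconds, remainder 5 frames.
13 s = 0 h 0 min 13 s.
Timecode: 00:00:13:05.

00:00:13:05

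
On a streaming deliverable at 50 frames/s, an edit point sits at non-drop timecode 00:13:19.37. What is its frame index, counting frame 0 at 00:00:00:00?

frame 39987

Total seconds to the label: (0 × 3600 + 13 × 60 + 19) = 799.
Frame index = 799 × 50 + 37 = 39987.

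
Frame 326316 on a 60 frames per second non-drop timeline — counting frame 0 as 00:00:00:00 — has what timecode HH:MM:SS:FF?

01:30:38:36

326316 ÷ 60 = 5438 full seconds, remainder 36 frames.
5438 s = 1 h 30 min 38 s.
Timecode: 01:30:38:36.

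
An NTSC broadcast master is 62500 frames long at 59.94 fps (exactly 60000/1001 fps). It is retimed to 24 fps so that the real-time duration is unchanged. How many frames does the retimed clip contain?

Target frames = source frames × (target rate / source rate) = 62500 × (24)/(60000/1001) = 62500 × 1001/2500 = 25025.

25025 frames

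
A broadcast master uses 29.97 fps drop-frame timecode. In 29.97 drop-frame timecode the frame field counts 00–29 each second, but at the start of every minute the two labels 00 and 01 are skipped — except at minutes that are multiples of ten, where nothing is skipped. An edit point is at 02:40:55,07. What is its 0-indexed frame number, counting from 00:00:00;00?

As if non-drop at 30 labels/s: (2 × 3600 + 40 × 60 + 55) × 30 + 7 = 289657.
Minute boundaries passed: 160; those not divisible by 10: 160 − 16 = 144; dropped labels = 2 × 144 = 288.
Actual frame index = 289657 − 288 = 289369.

289369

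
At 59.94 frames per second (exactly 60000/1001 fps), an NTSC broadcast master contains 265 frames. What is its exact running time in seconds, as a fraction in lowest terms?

53053/12000 seconds

Running time = 265 ÷ (60000/1001) = 265 × 1001/60000 = 53053/12000 s.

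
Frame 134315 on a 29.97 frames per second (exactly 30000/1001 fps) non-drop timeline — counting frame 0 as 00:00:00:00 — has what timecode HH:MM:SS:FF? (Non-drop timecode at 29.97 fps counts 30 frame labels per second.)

134315 ÷ 30 = 4477 full seconds, remainder 5 frames.
4477 s = 1 h 14 min 37 s.
Timecode: 01:14:37:05.

01:14:37:05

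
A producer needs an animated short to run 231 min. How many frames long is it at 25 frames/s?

346500 frames

231 min = 13860 s.
Frames = 13860 × 25 = 346500.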